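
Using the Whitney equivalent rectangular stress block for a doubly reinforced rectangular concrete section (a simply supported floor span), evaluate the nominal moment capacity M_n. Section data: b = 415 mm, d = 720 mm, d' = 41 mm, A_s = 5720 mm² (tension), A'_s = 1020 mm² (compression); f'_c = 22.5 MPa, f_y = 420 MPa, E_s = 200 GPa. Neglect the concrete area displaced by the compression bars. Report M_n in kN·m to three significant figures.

M_n ≈ 1470 kN·m

Assume both tension and compression steel yield.
Net tension couple steel: A_s − A'_s = 4700 mm².
a = (A_s − A'_s) f_y / (0.85 f'_c b) = 1974000/(0.85 × 22.5 × 415) = 248.71 mm.
c = a/β₁ = 248.71/0.85 = 292.60 mm; ε'_s = 0.003(c − d')/c = 0.0026 ≥ f_y/E_s = 0.0021, so compression steel does yield.
M_n = (A_s − A'_s) f_y (d − a/2) + A'_s f_y (d − d') = [1974000 × (720 − 124.355) + 428400 × (720 − 41)] × 10⁻⁶ = 1175.80 + 290.88 = 1466.68 kN·m.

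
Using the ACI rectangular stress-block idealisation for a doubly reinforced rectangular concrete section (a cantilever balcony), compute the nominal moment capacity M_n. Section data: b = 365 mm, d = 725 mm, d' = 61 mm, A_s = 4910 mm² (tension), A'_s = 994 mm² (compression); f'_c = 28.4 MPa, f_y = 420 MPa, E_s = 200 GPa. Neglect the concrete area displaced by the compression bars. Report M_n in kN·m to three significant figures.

M_n ≈ 1320 kN·m

Assume both tension and compression steel yield.
Net tension couple steel: A_s − A'_s = 3916 mm².
a = (A_s − A'_s) f_y / (0.85 f'_c b) = 1644720/(0.85 × 28.4 × 365) = 186.66 mm.
c = a/β₁ = 186.66/0.847 = 220.38 mm; ε'_s = 0.003(c − d')/c = 0.0022 ≥ f_y/E_s = 0.0021, so compression steel does yield.
M_n = (A_s − A'_s) f_y (d − a/2) + A'_s f_y (d − d') = [1644720 × (725 − 93.33) + 417480 × (725 − 61)] × 10⁻⁶ = 1038.92 + 277.21 = 1316.13 kN·m.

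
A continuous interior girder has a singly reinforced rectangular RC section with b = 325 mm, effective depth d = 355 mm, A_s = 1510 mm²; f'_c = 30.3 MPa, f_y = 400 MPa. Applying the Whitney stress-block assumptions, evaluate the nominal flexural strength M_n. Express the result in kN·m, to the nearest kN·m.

T = A_s f_y = 1510 × 400 = 604000 N = 604 kN.
From C = T: a = T/(0.85 f'_c b) = 604000/(0.85 × 30.3 × 325) = 72.16 mm.
M_n = T(d − a/2) = 604 kN × (355 − 36.08) mm = 192.63 kN·m.

M_n ≈ 193 kN·m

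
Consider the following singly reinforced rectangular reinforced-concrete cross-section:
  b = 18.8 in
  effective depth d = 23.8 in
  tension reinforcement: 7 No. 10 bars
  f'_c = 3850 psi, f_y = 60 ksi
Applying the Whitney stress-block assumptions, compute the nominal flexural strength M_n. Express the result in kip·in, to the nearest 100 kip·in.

A_s = 7 × 1.27 = 8.89 in².
T = A_s f_y = 8.89 × 60 = 533.4 kips.
a = T/(0.85 f'_c b) = 533.4/(0.85 × 3.85 × 18.8) = 8.670 in.
M_n = T(d − a/2) = 533.4 × (23.8 − 4.335) = 10382.6 kip·in.

M_n ≈ 10400 kip·in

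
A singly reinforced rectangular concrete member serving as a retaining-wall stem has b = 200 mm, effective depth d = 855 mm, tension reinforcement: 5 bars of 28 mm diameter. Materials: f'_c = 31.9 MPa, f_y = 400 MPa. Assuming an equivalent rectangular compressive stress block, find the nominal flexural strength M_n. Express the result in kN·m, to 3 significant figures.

M_n ≈ 913 kN·m

A_s = 5 × 616 = 3080 mm².
T = A_s f_y = 3080 × 400 = 1232000 N = 1232 kN.
From C = T: a = T/(0.85 f'_c b) = 1232000/(0.85 × 31.9 × 200) = 227.18 mm.
M_n = T(d − a/2) = 1232 kN × (855 − 113.59) mm = 913.42 kN·m.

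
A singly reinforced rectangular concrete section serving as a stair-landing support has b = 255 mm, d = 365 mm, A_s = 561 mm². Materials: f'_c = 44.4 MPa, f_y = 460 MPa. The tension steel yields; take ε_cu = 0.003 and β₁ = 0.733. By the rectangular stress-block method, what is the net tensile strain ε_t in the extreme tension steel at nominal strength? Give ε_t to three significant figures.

a = A_s f_y/(0.85 f'_c b) = 26.82 mm.
β₁ = 0.733, so c = a/β₁ = 26.82/0.733 = 36.59 mm.
From the linear strain diagram with ε_cu = 0.003: ε_t = 0.003 (d − c)/c = 0.003 × (365 − 36.59)/36.59 = 0.0269.
Since ε_t ≥ 0.005, the section is tension-controlled.

ε_t ≈ 0.0269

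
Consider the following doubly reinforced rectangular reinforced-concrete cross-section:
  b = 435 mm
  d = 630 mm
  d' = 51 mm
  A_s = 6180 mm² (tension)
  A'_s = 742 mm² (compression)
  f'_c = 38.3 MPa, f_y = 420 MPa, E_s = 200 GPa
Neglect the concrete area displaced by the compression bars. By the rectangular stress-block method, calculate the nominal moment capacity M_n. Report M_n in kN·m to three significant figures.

Assume both tension and compression steel yield.
Net tension couple steel: A_s − A'_s = 5438 mm².
a = (A_s − A'_s) f_y / (0.85 f'_c b) = 2283960/(0.85 × 38.3 × 435) = 161.28 mm.
c = a/β₁ = 161.28/0.776 = 207.84 mm; ε'_s = 0.003(c − d')/c = 0.0023 ≥ f_y/E_s = 0.0021, so compression steel does yield.
M_n = (A_s − A'_s) f_y (d − a/2) + A'_s f_y (d − d') = [2283960 × (630 − 80.64) + 311640 × (630 − 51)] × 10⁻⁶ = 1254.72 + 180.44 = 1435.16 kN·m.

M_n ≈ 1440 kN·m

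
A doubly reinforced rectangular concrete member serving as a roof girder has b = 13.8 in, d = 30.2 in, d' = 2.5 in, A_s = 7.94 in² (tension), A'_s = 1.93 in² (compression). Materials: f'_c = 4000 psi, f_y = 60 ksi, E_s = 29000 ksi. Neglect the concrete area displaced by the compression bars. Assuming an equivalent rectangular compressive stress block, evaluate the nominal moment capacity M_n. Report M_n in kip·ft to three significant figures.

M_n ≈ 1060 kip·ft

Assume both steels yield.
a = (A_s − A'_s) f_y/(0.85 f'_c b) = (7.94 − 1.93) × 60/(0.85 × 4 × 13.8) = 7.685 in.
c = a/β₁ = 7.685/0.85 = 9.041 in; ε'_s = 0.003(c − d')/c = 0.0022 ≥ ε_y = 0.0021, so the compression steel yields.
M_n = (A_s − A'_s) f_y (d − a/2) + A'_s f_y (d − d') = 360.6 × (30.2 − 3.8425) + 115.8 × (30.2 − 2.5) = 9504.5 + 3207.7 = 12712.2 kip·in = 12712.2/12 = 1059.35 kip·ft.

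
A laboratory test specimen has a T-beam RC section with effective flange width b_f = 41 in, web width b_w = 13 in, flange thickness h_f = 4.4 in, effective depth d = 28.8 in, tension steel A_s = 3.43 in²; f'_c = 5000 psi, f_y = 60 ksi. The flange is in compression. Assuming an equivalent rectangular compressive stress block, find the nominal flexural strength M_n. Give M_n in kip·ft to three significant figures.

M_n ≈ 484 kip·ft

Tension: T = A_s f_y = 3.43 × 60 = 205.8 kips.
Try a within the flange: a = T/(0.85 f'_c b_f) = 205.8/(0.85 × 5 × 41) = 1.181 in.
Since a = 1.181 ≤ h_f = 4.4 in, the stress block lies entirely in the flange; analyse as a rectangular beam of width b_f.
M_n = T(d − a/2) = 205.8 × (28.8 − 0.5905) = 5805.5 kip·in.
M_n = 5805.5/12 = 483.79 kip·ft.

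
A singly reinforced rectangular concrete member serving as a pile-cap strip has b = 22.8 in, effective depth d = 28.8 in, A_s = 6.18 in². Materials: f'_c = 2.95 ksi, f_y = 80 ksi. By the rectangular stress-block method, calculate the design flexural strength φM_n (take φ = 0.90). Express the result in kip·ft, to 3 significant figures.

φM_n ≈ 908 kip·ft

T = A_s f_y = 6.18 × 80 = 494.4 kips.
a = T/(0.85 f'_c b) = 494.4/(0.85 × 2.95 × 22.8) = 8.648 in.
M_n = T(d − a/2) = 494.4 × (28.8 − 4.324) = 12100.9 kip·in = 12100.9/12 = 1008.41 kip·ft.
φM_n = 0.90 × 1008.41 = 907.57 kip·ft.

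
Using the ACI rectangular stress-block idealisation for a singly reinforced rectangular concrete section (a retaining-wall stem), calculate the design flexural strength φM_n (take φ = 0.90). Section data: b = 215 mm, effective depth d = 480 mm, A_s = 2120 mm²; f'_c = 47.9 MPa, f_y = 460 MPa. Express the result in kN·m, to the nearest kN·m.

T = A_s f_y = 2120 × 460 = 975200 N = 975.2 kN.
From C = T: a = T/(0.85 f'_c b) = 975200/(0.85 × 47.9 × 215) = 111.40 mm.
M_n = T(d − a/2) = 975.2 kN × (480 − 55.7) mm = 413.78 kN·m.
φM_n = 0.90 × 413.78 = 372.40 kN·m.

φM_n ≈ 372 kN·m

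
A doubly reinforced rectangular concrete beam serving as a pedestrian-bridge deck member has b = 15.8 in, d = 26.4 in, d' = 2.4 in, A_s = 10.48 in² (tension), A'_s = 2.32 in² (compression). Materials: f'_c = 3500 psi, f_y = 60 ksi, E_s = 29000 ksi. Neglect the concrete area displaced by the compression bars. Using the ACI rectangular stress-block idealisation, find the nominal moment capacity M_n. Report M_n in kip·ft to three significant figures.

M_n ≈ 1140 kip·ft

Assume both steels yield.
a = (A_s − A'_s) f_y/(0.85 f'_c b) = (10.48 − 2.32) × 60/(0.85 × 3.5 × 15.8) = 10.416 in.
c = a/β₁ = 10.416/0.85 = 12.254 in; ε'_s = 0.003(c − d')/c = 0.0024 ≥ ε_y = 0.0021, so the compression steel yields.
M_n = (A_s − A'_s) f_y (d − a/2) + A'_s f_y (d − d') = 489.6 × (26.4 − 5.208) + 139.2 × (26.4 − 2.4) = 10375.6 + 3340.8 = 13716.4 kip·in = 13716.4/12 = 1143.03 kip·ft.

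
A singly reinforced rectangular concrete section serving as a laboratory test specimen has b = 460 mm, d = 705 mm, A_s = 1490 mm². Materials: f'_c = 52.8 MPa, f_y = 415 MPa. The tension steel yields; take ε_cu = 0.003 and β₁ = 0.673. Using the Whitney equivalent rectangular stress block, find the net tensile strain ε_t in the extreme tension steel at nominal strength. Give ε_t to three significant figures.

a = A_s f_y/(0.85 f'_c b) = 29.95 mm.
β₁ = 0.673, so c = a/β₁ = 29.95/0.673 = 44.50 mm.
From the linear strain diagram with ε_cu = 0.003: ε_t = 0.003 (d − c)/c = 0.003 × (705 − 44.50)/44.50 = 0.0445.
Since ε_t ≥ 0.005, the section is tension-controlled.

ε_t ≈ 0.0445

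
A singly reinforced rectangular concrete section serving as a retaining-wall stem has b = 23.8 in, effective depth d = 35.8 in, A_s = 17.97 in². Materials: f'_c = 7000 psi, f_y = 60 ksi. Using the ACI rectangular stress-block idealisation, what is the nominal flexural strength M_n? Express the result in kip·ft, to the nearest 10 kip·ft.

M_n ≈ 2870 kip·ft

T = A_s f_y = 17.97 × 60 = 1078.2 kips.
a = T/(0.85 f'_c b) = 1078.2/(0.85 × 7 × 23.8) = 7.614 in.
M_n = T(d − a/2) = 1078.2 × (35.8 − 3.807) = 34494.9 kip·in = 34494.9/12 = 2874.58 kip·ft.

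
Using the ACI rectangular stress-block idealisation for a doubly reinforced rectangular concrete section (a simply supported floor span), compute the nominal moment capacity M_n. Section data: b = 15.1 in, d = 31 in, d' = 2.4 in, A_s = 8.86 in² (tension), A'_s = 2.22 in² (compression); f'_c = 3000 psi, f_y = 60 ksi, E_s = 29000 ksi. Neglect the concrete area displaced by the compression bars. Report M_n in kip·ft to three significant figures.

M_n ≈ 1170 kip·ft

Assume both steels yield.
a = (A_s − A'_s) f_y/(0.85 f'_c b) = (8.86 − 2.22) × 60/(0.85 × 3 × 15.1) = 10.347 in.
c = a/β₁ = 10.347/0.85 = 12.173 in; ε'_s = 0.003(c − d')/c = 0.0024 ≥ ε_y = 0.0021, so the compression steel yields.
M_n = (A_s − A'_s) f_y (d − a/2) + A'_s f_y (d − d') = 398.4 × (31 − 5.1735) + 133.2 × (31 − 2.4) = 10289.3 + 3809.5 = 14098.8 kip·in = 14098.8/12 = 1174.90 kip·ft.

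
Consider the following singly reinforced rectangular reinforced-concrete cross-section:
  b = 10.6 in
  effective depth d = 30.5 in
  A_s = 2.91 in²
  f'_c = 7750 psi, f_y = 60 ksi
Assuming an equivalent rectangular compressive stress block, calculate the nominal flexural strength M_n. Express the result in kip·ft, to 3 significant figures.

T = A_s f_y = 2.91 × 60 = 174.6 kips.
a = T/(0.85 f'_c b) = 174.6/(0.85 × 7.75 × 10.6) = 2.500 in.
M_n = T(d − a/2) = 174.6 × (30.5 − 1.25) = 5107.1 kip·in = 5107.1/12 = 425.59 kip·ft.

M_n ≈ 426 kip·ft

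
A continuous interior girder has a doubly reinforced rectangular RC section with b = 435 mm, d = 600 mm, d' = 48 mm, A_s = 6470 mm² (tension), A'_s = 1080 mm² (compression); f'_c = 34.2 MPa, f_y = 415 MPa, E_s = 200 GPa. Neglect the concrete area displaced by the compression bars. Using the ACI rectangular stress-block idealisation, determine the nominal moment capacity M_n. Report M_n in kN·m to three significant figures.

M_n ≈ 1390 kN·m

Assume both tension and compression steel yield.
Net tension couple steel: A_s − A'_s = 5390 mm².
a = (A_s − A'_s) f_y / (0.85 f'_c b) = 2236850/(0.85 × 34.2 × 435) = 176.89 mm.
c = a/β₁ = 176.89/0.806 = 219.47 mm; ε'_s = 0.003(c − d')/c = 0.0023 ≥ f_y/E_s = 0.0021, so compression steel does yield.
M_n = (A_s − A'_s) f_y (d − a/2) + A'_s f_y (d − d') = [2236850 × (600 − 88.445) + 448200 × (600 − 48)] × 10⁻⁶ = 1144.27 + 247.41 = 1391.68 kN·m.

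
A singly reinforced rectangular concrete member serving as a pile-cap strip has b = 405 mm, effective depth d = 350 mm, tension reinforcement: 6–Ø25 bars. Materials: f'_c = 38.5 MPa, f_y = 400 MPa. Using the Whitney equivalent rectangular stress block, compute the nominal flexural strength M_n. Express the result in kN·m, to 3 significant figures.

A_s = 6 × 491 = 2946 mm².
T = A_s f_y = 2946 × 400 = 1178400 N = 1178.4 kN.
From C = T: a = T/(0.85 f'_c b) = 1178400/(0.85 × 38.5 × 405) = 88.91 mm.
M_n = T(d − a/2) = 1178.4 kN × (350 − 44.455) mm = 360.05 kN·m.

M_n ≈ 360 kN·m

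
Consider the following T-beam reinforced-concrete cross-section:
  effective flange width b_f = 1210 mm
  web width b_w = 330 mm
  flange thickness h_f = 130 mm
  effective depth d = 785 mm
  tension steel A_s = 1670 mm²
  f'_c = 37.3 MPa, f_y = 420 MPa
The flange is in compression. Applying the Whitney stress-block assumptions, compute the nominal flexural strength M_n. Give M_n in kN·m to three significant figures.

Tension: T = A_s f_y = 1670 × 420 = 701400 N.
Try a within the flange: a = T/(0.85 f'_c b_f) = 701400/(0.85 × 37.3 × 1210) = 18.28 mm.
Since a = 18.28 ≤ h_f = 130 mm, the stress block lies entirely in the flange; analyse as a rectangular beam of width b_f.
M_n = T(d − a/2) = 701400 × (785 − 9.14) = 544.19 × 10⁶ N·mm.
M_n = 544.19 kN·m.

M_n ≈ 544 kN·m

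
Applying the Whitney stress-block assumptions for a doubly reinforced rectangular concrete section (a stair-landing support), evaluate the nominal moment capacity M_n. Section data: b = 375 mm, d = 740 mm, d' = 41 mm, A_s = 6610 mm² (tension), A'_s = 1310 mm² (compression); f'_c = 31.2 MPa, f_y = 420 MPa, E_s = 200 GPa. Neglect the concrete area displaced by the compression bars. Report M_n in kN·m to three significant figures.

Assume both tension and compression steel yield.
Net tension couple steel: A_s − A'_s = 5300 mm².
a = (A_s − A'_s) f_y / (0.85 f'_c b) = 2226000/(0.85 × 31.2 × 375) = 223.83 mm.
c = a/β₁ = 223.83/0.827 = 270.65 mm; ε'_s = 0.003(c − d')/c = 0.0025 ≥ f_y/E_s = 0.0021, so compression steel does yield.
M_n = (A_s − A'_s) f_y (d − a/2) + A'_s f_y (d − d') = [2226000 × (740 − 111.915) + 550200 × (740 − 41)] × 10⁻⁶ = 1398.12 + 384.59 = 1782.71 kN·m.

M_n ≈ 1780 kN·m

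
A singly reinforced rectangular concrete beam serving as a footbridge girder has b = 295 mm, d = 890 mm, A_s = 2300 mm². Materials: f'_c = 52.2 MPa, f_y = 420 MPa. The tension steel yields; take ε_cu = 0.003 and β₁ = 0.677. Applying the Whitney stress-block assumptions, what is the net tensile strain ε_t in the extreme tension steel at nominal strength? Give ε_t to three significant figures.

ε_t ≈ 0.0215

a = A_s f_y/(0.85 f'_c b) = 73.80 mm.
β₁ = 0.677, so c = a/β₁ = 73.80/0.677 = 109.01 mm.
From the linear strain diagram with ε_cu = 0.003: ε_t = 0.003 (d − c)/c = 0.003 × (890 − 109.01)/109.01 = 0.0215.
Since ε_t ≥ 0.005, the section is tension-controlled.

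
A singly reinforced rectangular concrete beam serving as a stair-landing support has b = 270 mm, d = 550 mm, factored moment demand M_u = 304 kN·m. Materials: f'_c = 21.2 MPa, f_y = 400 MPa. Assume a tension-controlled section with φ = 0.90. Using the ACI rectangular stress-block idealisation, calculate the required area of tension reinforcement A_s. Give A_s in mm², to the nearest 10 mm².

A_s ≈ 1770 mm²

M_n = M_u/φ = 304/0.90 = 337.778 kN·m.
With M_n = 0.85 f'_c a b (d − a/2), solve the quadratic for a:
a = d − √(d² − 2M_n/(0.85 f'_c b)) = 550 − √(550² − 2 × 337.778×10⁶/(0.85 × 21.2 × 270)) = 145.46 mm.
A_s = 0.85 f'_c a b / f_y = 0.85 × 21.2 × 145.46 × 270 / 400 = 1769.3 mm².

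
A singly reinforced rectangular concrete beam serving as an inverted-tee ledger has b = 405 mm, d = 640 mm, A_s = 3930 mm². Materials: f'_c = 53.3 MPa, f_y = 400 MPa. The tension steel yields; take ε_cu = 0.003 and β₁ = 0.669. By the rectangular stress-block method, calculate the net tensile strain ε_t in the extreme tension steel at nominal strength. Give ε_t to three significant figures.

ε_t ≈ 0.0120

a = A_s f_y/(0.85 f'_c b) = 85.67 mm.
β₁ = 0.669, so c = a/β₁ = 85.67/0.669 = 128.06 mm.
From the linear strain diagram with ε_cu = 0.003: ε_t = 0.003 (d − c)/c = 0.003 × (640 − 128.06)/128.06 = 0.0120.
Since ε_t ≥ 0.005, the section is tension-controlled.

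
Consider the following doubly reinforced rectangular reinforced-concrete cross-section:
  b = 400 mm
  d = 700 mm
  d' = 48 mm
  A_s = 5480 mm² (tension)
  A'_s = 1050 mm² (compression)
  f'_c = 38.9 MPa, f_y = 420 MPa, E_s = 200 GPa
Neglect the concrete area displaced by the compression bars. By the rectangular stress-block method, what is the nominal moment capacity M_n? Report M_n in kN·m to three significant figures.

M_n ≈ 1460 kN·m

Assume both tension and compression steel yield.
Net tension couple steel: A_s − A'_s = 4430 mm².
a = (A_s − A'_s) f_y / (0.85 f'_c b) = 1860600/(0.85 × 38.9 × 400) = 140.68 mm.
c = a/β₁ = 140.68/0.772 = 182.23 mm; ε'_s = 0.003(c − d')/c = 0.0022 ≥ f_y/E_s = 0.0021, so compression steel does yield.
M_n = (A_s − A'_s) f_y (d − a/2) + A'_s f_y (d − d') = [1860600 × (700 − 70.34) + 441000 × (700 − 48)] × 10⁻⁶ = 1171.55 + 287.53 = 1459.08 kN·m.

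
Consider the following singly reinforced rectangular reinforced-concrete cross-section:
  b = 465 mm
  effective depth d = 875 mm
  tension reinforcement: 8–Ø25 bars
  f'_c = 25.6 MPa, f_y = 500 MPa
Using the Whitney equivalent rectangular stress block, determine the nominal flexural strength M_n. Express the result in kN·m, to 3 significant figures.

M_n ≈ 1530 kN·m

A_s = 8 × 491 = 3928 mm².
T = A_s f_y = 3928 × 500 = 1964000 N = 1964 kN.
From C = T: a = T/(0.85 f'_c b) = 1964000/(0.85 × 25.6 × 465) = 194.10 mm.
M_n = T(d − a/2) = 1964 kN × (875 − 97.05) mm = 1527.89 kN·m.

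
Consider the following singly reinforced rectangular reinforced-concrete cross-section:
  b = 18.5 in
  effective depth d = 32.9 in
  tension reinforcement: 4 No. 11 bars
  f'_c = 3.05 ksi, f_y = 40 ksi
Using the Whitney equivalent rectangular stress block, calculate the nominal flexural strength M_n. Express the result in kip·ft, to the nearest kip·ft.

A_s = 4 × 1.56 = 6.24 in².
T = A_s f_y = 6.24 × 40 = 249.6 kips.
a = T/(0.85 f'_c b) = 249.6/(0.85 × 3.05 × 18.5) = 5.204 in.
M_n = T(d − a/2) = 249.6 × (32.9 − 2.602) = 7562.4 kip·in = 7562.4/12 = 630.20 kip·ft.

M_n ≈ 630 kip·ft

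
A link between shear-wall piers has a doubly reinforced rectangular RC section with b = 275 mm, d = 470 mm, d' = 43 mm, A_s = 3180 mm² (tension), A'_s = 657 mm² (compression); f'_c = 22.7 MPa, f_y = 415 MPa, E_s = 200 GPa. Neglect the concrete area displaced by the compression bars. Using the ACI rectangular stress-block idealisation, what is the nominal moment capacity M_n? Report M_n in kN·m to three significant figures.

Assume both tension and compression steel yield.
Net tension couple steel: A_s − A'_s = 2523 mm².
a = (A_s − A'_s) f_y / (0.85 f'_c b) = 1047045/(0.85 × 22.7 × 275) = 197.33 mm.
c = a/β₁ = 197.33/0.85 = 232.15 mm; ε'_s = 0.003(c − d')/c = 0.0024 ≥ f_y/E_s = 0.0021, so compression steel does yield.
M_n = (A_s − A'_s) f_y (d − a/2) + A'_s f_y (d − d') = [1047045 × (470 − 98.665) + 272655 × (470 − 43)] × 10⁻⁶ = 388.80 + 116.42 = 505.22 kN·m.

M_n ≈ 505 kN·m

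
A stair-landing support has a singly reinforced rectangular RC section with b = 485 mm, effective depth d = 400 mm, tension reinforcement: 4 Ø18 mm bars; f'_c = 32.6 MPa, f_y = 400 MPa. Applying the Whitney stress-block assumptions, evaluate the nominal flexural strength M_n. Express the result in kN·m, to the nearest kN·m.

M_n ≈ 156 kN·m

A_s = 4 × 254 = 1016 mm².
T = A_s f_y = 1016 × 400 = 406400 N = 406.4 kN.
From C = T: a = T/(0.85 f'_c b) = 406400/(0.85 × 32.6 × 485) = 30.24 mm.
M_n = T(d − a/2) = 406.4 kN × (400 − 15.12) mm = 156.42 kN·m.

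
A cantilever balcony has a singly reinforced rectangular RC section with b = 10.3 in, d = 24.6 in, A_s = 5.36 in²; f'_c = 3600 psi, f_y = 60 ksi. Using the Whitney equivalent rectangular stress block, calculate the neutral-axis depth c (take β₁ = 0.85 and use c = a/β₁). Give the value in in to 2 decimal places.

T = A_s f_y = 5.36 × 60 = 321.6 kips.
a = T/(0.85 f'_c b) = 321.6/(0.85 × 3.6 × 10.3) = 10.2037 in.
With β₁ = 0.85, c = a/β₁ = 10.2037/0.85 = 12.00 in.

c ≈ 12.00 in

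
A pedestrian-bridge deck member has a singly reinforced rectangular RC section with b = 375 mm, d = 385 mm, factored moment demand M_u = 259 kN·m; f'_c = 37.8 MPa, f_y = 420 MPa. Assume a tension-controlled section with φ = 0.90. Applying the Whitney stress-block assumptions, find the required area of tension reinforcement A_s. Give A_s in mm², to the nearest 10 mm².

M_n = M_u/φ = 259/0.90 = 287.778 kN·m.
With M_n = 0.85 f'_c a b (d − a/2), solve the quadratic for a:
a = d − √(d² − 2M_n/(0.85 f'_c b)) = 385 − √(385² − 2 × 287.778×10⁶/(0.85 × 37.8 × 375)) = 68.05 mm.
A_s = 0.85 f'_c a b / f_y = 0.85 × 37.8 × 68.05 × 375 / 420 = 1952.2 mm².

A_s ≈ 1950 mm²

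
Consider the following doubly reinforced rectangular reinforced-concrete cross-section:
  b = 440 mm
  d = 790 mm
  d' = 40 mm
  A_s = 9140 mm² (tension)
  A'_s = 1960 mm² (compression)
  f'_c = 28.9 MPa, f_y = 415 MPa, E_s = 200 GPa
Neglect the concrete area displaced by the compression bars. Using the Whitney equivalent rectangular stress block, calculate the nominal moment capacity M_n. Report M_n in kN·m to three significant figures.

Assume both tension and compression steel yield.
Net tension couple steel: A_s − A'_s = 7180 mm².
a = (A_s − A'_s) f_y / (0.85 f'_c b) = 2979700/(0.85 × 28.9 × 440) = 275.68 mm.
c = a/β₁ = 275.68/0.844 = 326.64 mm; ε'_s = 0.003(c − d')/c = 0.0026 ≥ f_y/E_s = 0.0021, so compression steel does yield.
M_n = (A_s − A'_s) f_y (d − a/2) + A'_s f_y (d − d') = [2979700 × (790 − 137.84) + 813400 × (790 − 40)] × 10⁻⁶ = 1943.24 + 610.05 = 2553.29 kN·m.

M_n ≈ 2550 kN·m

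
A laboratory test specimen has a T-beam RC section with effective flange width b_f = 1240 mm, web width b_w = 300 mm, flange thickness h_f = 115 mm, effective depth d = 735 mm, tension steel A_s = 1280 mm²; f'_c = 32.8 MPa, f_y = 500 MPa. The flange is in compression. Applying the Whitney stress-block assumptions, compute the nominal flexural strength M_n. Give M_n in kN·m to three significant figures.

Tension: T = A_s f_y = 1280 × 500 = 640000 N.
Try a within the flange: a = T/(0.85 f'_c b_f) = 640000/(0.85 × 32.8 × 1240) = 18.51 mm.
Since a = 18.51 ≤ h_f = 115 mm, the stress block lies entirely in the flange; analyse as a rectangular beam of width b_f.
M_n = T(d − a/2) = 640000 × (735 − 9.255) = 464.48 × 10⁶ N·mm.
M_n = 464.48 kN·m.

M_n ≈ 464 kN·m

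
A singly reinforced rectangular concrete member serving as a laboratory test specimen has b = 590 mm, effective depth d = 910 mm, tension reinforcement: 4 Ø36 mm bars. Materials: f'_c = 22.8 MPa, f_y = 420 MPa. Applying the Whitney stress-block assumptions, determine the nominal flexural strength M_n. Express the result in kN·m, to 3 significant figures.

A_s = 4 × 1018 = 4072 mm².
T = A_s f_y = 4072 × 420 = 1710240 N = 1710.24 kN.
From C = T: a = T/(0.85 f'_c b) = 1710240/(0.85 × 22.8 × 590) = 149.57 mm.
M_n = T(d − a/2) = 1710.24 kN × (910 − 74.785) mm = 1428.42 kN·m.

M_n ≈ 1430 kN·m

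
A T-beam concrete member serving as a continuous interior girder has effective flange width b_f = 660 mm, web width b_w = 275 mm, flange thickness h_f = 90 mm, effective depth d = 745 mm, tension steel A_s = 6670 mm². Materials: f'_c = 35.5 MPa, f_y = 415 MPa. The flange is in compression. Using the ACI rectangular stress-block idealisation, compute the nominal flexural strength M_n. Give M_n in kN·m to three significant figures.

M_n ≈ 1840 kN·m

Tension: T = A_s f_y = 6670 × 415 = 2768050 N.
Try a within the flange: a = T/(0.85 f'_c b_f) = 2768050/(0.85 × 35.5 × 660) = 138.99 mm.
a = 138.99 > h_f = 90 mm: the block extends into the web. Split into flange-overhang and web parts.
C_f = 0.85 f'_c (b_f − b_w) h_f = 0.85 × 35.5 × (660 − 275) × 90 = 1045564 N.
Remaining web compression depth: a_w = (T − C_f)/(0.85 f'_c b_w) = (2768050 − 1045564)/(0.85 × 35.5 × 275) = 207.58 mm.
M_n = C_f(d − h_f/2) + (T − C_f)(d − a_w/2) = 1045564 × (745 − 45) + 1722486 × (745 − 103.79) = 731.89 + 1104.48 = 1836.37 × 10⁶ N·mm.
M_n = 1836.37 kN·m.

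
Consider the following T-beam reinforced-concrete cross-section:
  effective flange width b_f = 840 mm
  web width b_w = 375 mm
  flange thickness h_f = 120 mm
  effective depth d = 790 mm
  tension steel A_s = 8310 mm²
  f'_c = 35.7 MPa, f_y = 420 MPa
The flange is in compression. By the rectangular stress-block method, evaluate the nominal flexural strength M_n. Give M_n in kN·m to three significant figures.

M_n ≈ 2510 kN·m

Tension: T = A_s f_y = 8310 × 420 = 3490200 N.
Try a within the flange: a = T/(0.85 f'_c b_f) = 3490200/(0.85 × 35.7 × 840) = 136.93 mm.
a = 136.93 > h_f = 120 mm: the block extends into the web. Split into flange-overhang and web parts.
C_f = 0.85 f'_c (b_f − b_w) h_f = 0.85 × 35.7 × (840 − 375) × 120 = 1693251 N.
Remaining web compression depth: a_w = (T − C_f)/(0.85 f'_c b_w) = (3490200 − 1693251)/(0.85 × 35.7 × 375) = 157.91 mm.
M_n = C_f(d − h_f/2) + (T − C_f)(d − a_w/2) = 1693251 × (790 − 60) + 1796949 × (790 − 78.955) = 1236.07 + 1277.71 = 2513.78 × 10⁶ N·mm.
M_n = 2513.78 kN·m.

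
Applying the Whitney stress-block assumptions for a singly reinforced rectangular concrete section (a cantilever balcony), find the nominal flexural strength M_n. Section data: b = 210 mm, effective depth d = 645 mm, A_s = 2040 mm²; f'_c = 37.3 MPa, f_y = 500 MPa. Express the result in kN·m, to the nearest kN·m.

T = A_s f_y = 2040 × 500 = 1020000 N = 1020 kN.
From C = T: a = T/(0.85 f'_c b) = 1020000/(0.85 × 37.3 × 210) = 153.20 mm.
M_n = T(d − a/2) = 1020 kN × (645 − 76.6) mm = 579.77 kN·m.

M_n ≈ 580 kN·m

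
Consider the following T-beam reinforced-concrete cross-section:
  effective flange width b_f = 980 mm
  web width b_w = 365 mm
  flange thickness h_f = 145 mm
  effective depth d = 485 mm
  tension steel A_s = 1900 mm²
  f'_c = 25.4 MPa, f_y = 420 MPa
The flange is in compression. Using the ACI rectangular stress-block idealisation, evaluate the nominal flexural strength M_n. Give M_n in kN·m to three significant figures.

M_n ≈ 372 kN·m

Tension: T = A_s f_y = 1900 × 420 = 798000 N.
Try a within the flange: a = T/(0.85 f'_c b_f) = 798000/(0.85 × 25.4 × 980) = 37.72 mm.
Since a = 37.72 ≤ h_f = 145 mm, the stress block lies entirely in the flange; analyse as a rectangular beam of width b_f.
M_n = T(d − a/2) = 798000 × (485 − 18.86) = 371.98 × 10⁶ N·mm.
M_n = 371.98 kN·m.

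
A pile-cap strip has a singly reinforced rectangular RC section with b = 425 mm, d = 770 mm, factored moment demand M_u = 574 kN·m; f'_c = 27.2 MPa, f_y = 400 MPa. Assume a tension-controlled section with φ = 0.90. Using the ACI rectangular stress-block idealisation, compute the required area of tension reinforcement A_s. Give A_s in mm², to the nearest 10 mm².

A_s ≈ 2200 mm²

M_n = M_u/φ = 574/0.90 = 637.778 kN·m.
With M_n = 0.85 f'_c a b (d − a/2), solve the quadratic for a:
a = d − √(d² − 2M_n/(0.85 f'_c b)) = 770 − √(770² − 2 × 637.778×10⁶/(0.85 × 27.2 × 425)) = 89.50 mm.
A_s = 0.85 f'_c a b / f_y = 0.85 × 27.2 × 89.50 × 425 / 400 = 2198.6 mm².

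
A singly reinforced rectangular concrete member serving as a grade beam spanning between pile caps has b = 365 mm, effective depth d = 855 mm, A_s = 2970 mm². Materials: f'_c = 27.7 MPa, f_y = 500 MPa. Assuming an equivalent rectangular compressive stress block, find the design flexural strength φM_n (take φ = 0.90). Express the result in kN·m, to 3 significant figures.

φM_n ≈ 1030 kN·m

T = A_s f_y = 2970 × 500 = 1485000 N = 1485 kN.
From C = T: a = T/(0.85 f'_c b) = 1485000/(0.85 × 27.7 × 365) = 172.80 mm.
M_n = T(d − a/2) = 1485 kN × (855 − 86.4) mm = 1141.37 kN·m.
φM_n = 0.90 × 1141.37 = 1027.23 kN·m.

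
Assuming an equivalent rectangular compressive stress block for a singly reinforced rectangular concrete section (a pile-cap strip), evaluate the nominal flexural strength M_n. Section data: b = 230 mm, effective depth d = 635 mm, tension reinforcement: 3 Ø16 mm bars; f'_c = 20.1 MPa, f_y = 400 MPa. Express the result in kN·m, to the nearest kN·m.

A_s = 3 × 201 = 603 mm².
T = A_s f_y = 603 × 400 = 241200 N = 241.2 kN.
From C = T: a = T/(0.85 f'_c b) = 241200/(0.85 × 20.1 × 230) = 61.38 mm.
M_n = T(d − a/2) = 241.2 kN × (635 − 30.69) mm = 145.76 kN·m.

M_n ≈ 146 kN·m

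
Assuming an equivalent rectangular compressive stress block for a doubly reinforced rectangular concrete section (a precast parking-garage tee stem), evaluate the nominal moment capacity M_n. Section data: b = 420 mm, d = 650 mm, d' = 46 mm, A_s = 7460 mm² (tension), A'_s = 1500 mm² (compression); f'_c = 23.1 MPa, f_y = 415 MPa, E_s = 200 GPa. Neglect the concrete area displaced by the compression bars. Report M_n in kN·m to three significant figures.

M_n ≈ 1610 kN·m

Assume both tension and compression steel yield.
Net tension couple steel: A_s − A'_s = 5960 mm².
a = (A_s − A'_s) f_y / (0.85 f'_c b) = 2473400/(0.85 × 23.1 × 420) = 299.93 mm.
c = a/β₁ = 299.93/0.85 = 352.86 mm; ε'_s = 0.003(c − d')/c = 0.0026 ≥ f_y/E_s = 0.0021, so compression steel does yield.
M_n = (A_s − A'_s) f_y (d − a/2) + A'_s f_y (d − d') = [2473400 × (650 − 149.965) + 622500 × (650 − 46)] × 10⁻⁶ = 1236.79 + 375.99 = 1612.78 kN·m.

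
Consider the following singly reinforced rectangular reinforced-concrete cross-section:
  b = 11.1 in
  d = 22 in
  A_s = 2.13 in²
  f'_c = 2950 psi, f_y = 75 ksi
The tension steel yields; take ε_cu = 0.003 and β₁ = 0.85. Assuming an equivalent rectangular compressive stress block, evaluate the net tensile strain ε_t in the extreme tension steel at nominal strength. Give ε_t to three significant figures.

ε_t ≈ 0.00677

a = A_s f_y/(0.85 f'_c b) = 5.740 in.
β₁ = 0.85, so c = a/β₁ = 5.740/0.85 = 6.753 in.
From the linear strain diagram with ε_cu = 0.003: ε_t = 0.003 (d − c)/c = 0.003 × (22 − 6.753)/6.753 = 0.00677.
Since ε_t ≥ 0.005, the section is tension-controlled.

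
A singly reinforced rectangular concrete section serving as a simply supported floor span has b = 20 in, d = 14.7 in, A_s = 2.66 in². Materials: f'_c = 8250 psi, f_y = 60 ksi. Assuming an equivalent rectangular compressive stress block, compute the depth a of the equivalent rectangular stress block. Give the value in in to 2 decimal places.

a ≈ 1.14 in

T = A_s f_y = 2.66 × 60 = 159.6 kips.
a = T/(0.85 f'_c b) = 159.6/(0.85 × 8.25 × 20) = 1.14 in.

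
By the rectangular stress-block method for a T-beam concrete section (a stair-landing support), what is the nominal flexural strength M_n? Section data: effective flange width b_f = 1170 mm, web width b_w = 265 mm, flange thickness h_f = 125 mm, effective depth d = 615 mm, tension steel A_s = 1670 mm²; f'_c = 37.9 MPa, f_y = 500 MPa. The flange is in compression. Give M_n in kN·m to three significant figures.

M_n ≈ 504 kN·m

Tension: T = A_s f_y = 1670 × 500 = 835000 N.
Try a within the flange: a = T/(0.85 f'_c b_f) = 835000/(0.85 × 37.9 × 1170) = 22.15 mm.
Since a = 22.15 ≤ h_f = 125 mm, the stress block lies entirely in the flange; analyse as a rectangular beam of width b_f.
M_n = T(d − a/2) = 835000 × (615 − 11.075) = 504.28 × 10⁶ N·mm.
M_n = 504.28 kN·m.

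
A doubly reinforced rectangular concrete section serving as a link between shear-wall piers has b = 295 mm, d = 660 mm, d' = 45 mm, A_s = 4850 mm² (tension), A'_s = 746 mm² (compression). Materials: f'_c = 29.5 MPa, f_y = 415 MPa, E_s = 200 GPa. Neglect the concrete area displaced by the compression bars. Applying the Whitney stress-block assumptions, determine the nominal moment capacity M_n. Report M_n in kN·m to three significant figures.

Assume both tension and compression steel yield.
Net tension couple steel: A_s − A'_s = 4104 mm².
a = (A_s − A'_s) f_y / (0.85 f'_c b) = 1703160/(0.85 × 29.5 × 295) = 230.25 mm.
c = a/β₁ = 230.25/0.839 = 274.43 mm; ε'_s = 0.003(c − d')/c = 0.0025 ≥ f_y/E_s = 0.0021, so compression steel does yield.
M_n = (A_s − A'_s) f_y (d − a/2) + A'_s f_y (d − d') = [1703160 × (660 − 115.125) + 309590 × (660 − 45)] × 10⁻⁶ = 928.01 + 190.40 = 1118.41 kN·m.

M_n ≈ 1120 kN·m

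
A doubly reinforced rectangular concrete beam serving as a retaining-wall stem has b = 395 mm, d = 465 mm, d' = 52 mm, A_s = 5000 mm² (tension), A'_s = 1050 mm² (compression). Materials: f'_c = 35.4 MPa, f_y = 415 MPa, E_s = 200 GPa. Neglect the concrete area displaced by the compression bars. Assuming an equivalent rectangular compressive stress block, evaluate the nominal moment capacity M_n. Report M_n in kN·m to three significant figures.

Assume both tension and compression steel yield.
Net tension couple steel: A_s − A'_s = 3950 mm².
a = (A_s − A'_s) f_y / (0.85 f'_c b) = 1639250/(0.85 × 35.4 × 395) = 137.92 mm.
c = a/β₁ = 137.92/0.797 = 173.05 mm; ε'_s = 0.003(c − d')/c = 0.0021 ≥ f_y/E_s = 0.0021, so compression steel does yield.
M_n = (A_s − A'_s) f_y (d − a/2) + A'_s f_y (d − d') = [1639250 × (465 − 68.96) + 435750 × (465 − 52)] × 10⁻⁶ = 649.21 + 179.96 = 829.17 kN·m.

M_n ≈ 829 kN·m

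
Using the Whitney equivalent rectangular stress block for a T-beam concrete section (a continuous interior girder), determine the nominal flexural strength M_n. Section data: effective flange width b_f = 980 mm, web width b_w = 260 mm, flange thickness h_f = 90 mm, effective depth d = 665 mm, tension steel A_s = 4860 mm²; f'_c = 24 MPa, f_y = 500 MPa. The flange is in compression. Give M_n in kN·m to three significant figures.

M_n ≈ 1440 kN·m

Tension: T = A_s f_y = 4860 × 500 = 2430000 N.
Try a within the flange: a = T/(0.85 f'_c b_f) = 2430000/(0.85 × 24 × 980) = 121.55 mm.
a = 121.55 > h_f = 90 mm: the block extends into the web. Split into flange-overhang and web parts.
C_f = 0.85 f'_c (b_f − b_w) h_f = 0.85 × 24 × (980 − 260) × 90 = 1321920 N.
Remaining web compression depth: a_w = (T − C_f)/(0.85 f'_c b_w) = (2430000 − 1321920)/(0.85 × 24 × 260) = 208.91 mm.
M_n = C_f(d − h_f/2) + (T − C_f)(d − a_w/2) = 1321920 × (665 − 45) + 1108080 × (665 − 104.455) = 819.59 + 621.13 = 1440.72 × 10⁶ N·mm.
M_n = 1440.72 kN·m.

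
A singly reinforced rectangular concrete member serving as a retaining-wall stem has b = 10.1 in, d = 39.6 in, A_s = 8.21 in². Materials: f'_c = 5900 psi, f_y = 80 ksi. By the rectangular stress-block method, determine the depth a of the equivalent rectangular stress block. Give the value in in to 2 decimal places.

T = A_s f_y = 8.21 × 80 = 656.8 kips.
a = T/(0.85 f'_c b) = 656.8/(0.85 × 5.9 × 10.1) = 12.97 in.

a ≈ 12.97 in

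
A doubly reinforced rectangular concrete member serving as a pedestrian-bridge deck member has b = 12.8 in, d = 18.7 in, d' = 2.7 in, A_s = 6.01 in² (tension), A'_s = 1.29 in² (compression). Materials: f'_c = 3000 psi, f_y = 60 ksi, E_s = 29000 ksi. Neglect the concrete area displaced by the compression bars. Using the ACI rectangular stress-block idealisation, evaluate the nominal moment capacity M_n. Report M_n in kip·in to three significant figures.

M_n ≈ 5310 kip·in

Assume both steels yield.
a = (A_s − A'_s) f_y/(0.85 f'_c b) = (6.01 − 1.29) × 60/(0.85 × 3 × 12.8) = 8.676 in.
c = a/β₁ = 8.676/0.85 = 10.207 in; ε'_s = 0.003(c − d')/c = 0.0022 ≥ ε_y = 0.0021, so the compression steel yields.
M_n = (A_s − A'_s) f_y (d − a/2) + A'_s f_y (d − d') = 283.2 × (18.7 − 4.338) + 77.4 × (18.7 − 2.7) = 4067.3 + 1238.4 = 5305.7 kip·in.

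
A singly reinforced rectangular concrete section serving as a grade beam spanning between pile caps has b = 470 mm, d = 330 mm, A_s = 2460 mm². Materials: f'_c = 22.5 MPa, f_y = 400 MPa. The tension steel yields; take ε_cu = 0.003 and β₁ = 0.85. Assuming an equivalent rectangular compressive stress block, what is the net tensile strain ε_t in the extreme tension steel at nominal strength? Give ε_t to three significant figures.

ε_t ≈ 0.00469

a = A_s f_y/(0.85 f'_c b) = 109.47 mm.
β₁ = 0.85, so c = a/β₁ = 109.47/0.85 = 128.79 mm.
From the linear strain diagram with ε_cu = 0.003: ε_t = 0.003 (d − c)/c = 0.003 × (330 − 128.79)/128.79 = 0.00469.
ε_t is between 0.004 and 0.005 — transition zone.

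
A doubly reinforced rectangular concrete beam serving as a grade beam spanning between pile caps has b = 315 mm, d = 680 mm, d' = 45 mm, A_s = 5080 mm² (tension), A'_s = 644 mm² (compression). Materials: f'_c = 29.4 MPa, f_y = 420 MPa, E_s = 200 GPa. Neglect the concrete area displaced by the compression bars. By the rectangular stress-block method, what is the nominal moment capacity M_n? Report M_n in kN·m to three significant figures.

Assume both tension and compression steel yield.
Net tension couple steel: A_s − A'_s = 4436 mm².
a = (A_s − A'_s) f_y / (0.85 f'_c b) = 1863120/(0.85 × 29.4 × 315) = 236.68 mm.
c = a/β₁ = 236.68/0.84 = 281.76 mm; ε'_s = 0.003(c − d')/c = 0.0025 ≥ f_y/E_s = 0.0021, so compression steel does yield.
M_n = (A_s − A'_s) f_y (d − a/2) + A'_s f_y (d − d') = [1863120 × (680 − 118.34) + 270480 × (680 − 45)] × 10⁻⁶ = 1046.44 + 171.75 = 1218.19 kN·m.

M_n ≈ 1220 kN·m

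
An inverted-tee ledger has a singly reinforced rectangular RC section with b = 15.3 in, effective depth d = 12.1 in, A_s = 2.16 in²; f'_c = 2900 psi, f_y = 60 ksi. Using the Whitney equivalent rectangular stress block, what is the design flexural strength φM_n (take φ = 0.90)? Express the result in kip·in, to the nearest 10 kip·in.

T = A_s f_y = 2.16 × 60 = 129.6 kips.
a = T/(0.85 f'_c b) = 129.6/(0.85 × 2.9 × 15.3) = 3.436 in.
M_n = T(d − a/2) = 129.6 × (12.1 − 1.718) = 1345.5 kip·in.
φM_n = 0.90 × 1345.5 = 1211.0 kip·in.

φM_n ≈ 1210 kip·in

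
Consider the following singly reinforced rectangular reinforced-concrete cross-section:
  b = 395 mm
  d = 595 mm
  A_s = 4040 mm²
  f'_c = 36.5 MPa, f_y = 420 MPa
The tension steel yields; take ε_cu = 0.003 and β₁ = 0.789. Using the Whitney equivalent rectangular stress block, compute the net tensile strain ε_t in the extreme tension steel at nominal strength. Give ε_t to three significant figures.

ε_t ≈ 0.00717

a = A_s f_y/(0.85 f'_c b) = 138.46 mm.
β₁ = 0.789, so c = a/β₁ = 138.46/0.789 = 175.49 mm.
From the linear strain diagram with ε_cu = 0.003: ε_t = 0.003 (d − c)/c = 0.003 × (595 − 175.49)/175.49 = 0.00717.
Since ε_t ≥ 0.005, the section is tension-controlled.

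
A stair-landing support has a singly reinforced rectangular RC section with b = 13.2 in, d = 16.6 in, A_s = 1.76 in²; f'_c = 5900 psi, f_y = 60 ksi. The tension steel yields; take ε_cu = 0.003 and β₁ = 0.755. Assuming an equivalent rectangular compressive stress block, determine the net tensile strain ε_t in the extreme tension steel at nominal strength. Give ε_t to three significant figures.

a = A_s f_y/(0.85 f'_c b) = 1.595 in.
β₁ = 0.755, so c = a/β₁ = 1.595/0.755 = 2.113 in.
From the linear strain diagram with ε_cu = 0.003: ε_t = 0.003 (d − c)/c = 0.003 × (16.6 − 2.113)/2.113 = 0.0206.
Since ε_t ≥ 0.005, the section is tension-controlled.

ε_t ≈ 0.0206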